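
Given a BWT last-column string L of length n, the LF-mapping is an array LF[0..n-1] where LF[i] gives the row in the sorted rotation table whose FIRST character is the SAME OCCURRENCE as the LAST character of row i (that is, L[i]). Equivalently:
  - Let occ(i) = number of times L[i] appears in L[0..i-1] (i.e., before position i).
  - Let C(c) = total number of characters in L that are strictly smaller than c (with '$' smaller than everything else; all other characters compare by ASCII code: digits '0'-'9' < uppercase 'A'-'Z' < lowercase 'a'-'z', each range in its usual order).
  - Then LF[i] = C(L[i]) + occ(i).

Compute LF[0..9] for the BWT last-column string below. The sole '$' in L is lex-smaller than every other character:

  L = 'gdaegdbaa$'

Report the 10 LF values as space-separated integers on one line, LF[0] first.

Char counts: '$':1, 'a':3, 'b':1, 'd':2, 'e':1, 'g':2
C (first-col start): C('$')=0, C('a')=1, C('b')=4, C('d')=5, C('e')=7, C('g')=8
L[0]='g': occ=0, LF[0]=C('g')+0=8+0=8
L[1]='d': occ=0, LF[1]=C('d')+0=5+0=5
L[2]='a': occ=0, LF[2]=C('a')+0=1+0=1
L[3]='e': occ=0, LF[3]=C('e')+0=7+0=7
L[4]='g': occ=1, LF[4]=C('g')+1=8+1=9
L[5]='d': occ=1, LF[5]=C('d')+1=5+1=6
L[6]='b': occ=0, LF[6]=C('b')+0=4+0=4
L[7]='a': occ=1, LF[7]=C('a')+1=1+1=2
L[8]='a': occ=2, LF[8]=C('a')+2=1+2=3
L[9]='$': occ=0, LF[9]=C('$')+0=0+0=0

Answer: 8 5 1 7 9 6 4 2 3 0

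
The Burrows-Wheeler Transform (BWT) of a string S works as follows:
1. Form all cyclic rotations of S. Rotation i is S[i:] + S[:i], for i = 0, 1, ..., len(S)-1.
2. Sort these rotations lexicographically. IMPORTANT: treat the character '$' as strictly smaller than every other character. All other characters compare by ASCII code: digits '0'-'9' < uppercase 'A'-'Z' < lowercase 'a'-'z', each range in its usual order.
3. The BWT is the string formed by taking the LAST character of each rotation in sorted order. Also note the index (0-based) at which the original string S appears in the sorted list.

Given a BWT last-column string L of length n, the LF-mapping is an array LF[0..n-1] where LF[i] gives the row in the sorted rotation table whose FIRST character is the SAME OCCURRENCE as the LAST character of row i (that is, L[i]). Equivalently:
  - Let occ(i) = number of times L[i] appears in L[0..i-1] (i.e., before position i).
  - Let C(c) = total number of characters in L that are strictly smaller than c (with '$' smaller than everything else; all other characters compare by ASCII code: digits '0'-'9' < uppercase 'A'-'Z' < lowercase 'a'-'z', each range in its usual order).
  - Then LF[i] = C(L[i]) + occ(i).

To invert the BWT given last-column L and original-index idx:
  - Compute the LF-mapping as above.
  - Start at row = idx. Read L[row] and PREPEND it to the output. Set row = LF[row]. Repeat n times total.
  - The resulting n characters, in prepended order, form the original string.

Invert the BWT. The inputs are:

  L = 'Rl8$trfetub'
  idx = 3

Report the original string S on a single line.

LF mapping: 2 6 1 0 8 7 5 4 9 10 3
Walk LF starting at row 3, prepending L[row]:
  step 1: row=3, L[3]='$', prepend. Next row=LF[3]=0
  step 2: row=0, L[0]='R', prepend. Next row=LF[0]=2
  step 3: row=2, L[2]='8', prepend. Next row=LF[2]=1
  step 4: row=1, L[1]='l', prepend. Next row=LF[1]=6
  step 5: row=6, L[6]='f', prepend. Next row=LF[6]=5
  step 6: row=5, L[5]='r', prepend. Next row=LF[5]=7
  step 7: row=7, L[7]='e', prepend. Next row=LF[7]=4
  step 8: row=4, L[4]='t', prepend. Next row=LF[4]=8
  step 9: row=8, L[8]='t', prepend. Next row=LF[8]=9
  step 10: row=9, L[9]='u', prepend. Next row=LF[9]=10
  step 11: row=10, L[10]='b', prepend. Next row=LF[10]=3
Reversed output: butterfl8R$

Answer: butterfl8R$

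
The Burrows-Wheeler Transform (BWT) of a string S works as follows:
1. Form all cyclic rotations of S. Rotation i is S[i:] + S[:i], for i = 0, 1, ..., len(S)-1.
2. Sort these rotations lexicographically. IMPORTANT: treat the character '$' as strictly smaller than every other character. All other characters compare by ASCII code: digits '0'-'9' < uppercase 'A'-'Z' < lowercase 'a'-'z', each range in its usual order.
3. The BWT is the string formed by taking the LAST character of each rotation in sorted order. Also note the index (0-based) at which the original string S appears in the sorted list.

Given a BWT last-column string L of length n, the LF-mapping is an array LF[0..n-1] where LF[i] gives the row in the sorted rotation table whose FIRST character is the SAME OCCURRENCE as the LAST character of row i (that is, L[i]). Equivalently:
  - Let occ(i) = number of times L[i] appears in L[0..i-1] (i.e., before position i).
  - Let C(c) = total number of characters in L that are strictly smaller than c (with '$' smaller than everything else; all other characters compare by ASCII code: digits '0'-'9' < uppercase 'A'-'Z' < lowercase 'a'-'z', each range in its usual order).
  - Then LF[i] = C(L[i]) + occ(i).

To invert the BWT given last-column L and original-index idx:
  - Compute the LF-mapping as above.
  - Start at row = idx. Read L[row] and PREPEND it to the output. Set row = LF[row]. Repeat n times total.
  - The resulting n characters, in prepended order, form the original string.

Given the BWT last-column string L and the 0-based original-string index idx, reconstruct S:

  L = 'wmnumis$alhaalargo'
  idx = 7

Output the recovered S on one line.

LF mapping: 17 10 12 16 11 7 15 0 1 8 6 2 3 9 4 14 5 13
Walk LF starting at row 7, prepending L[row]:
  step 1: row=7, L[7]='$', prepend. Next row=LF[7]=0
  step 2: row=0, L[0]='w', prepend. Next row=LF[0]=17
  step 3: row=17, L[17]='o', prepend. Next row=LF[17]=13
  step 4: row=13, L[13]='l', prepend. Next row=LF[13]=9
  step 5: row=9, L[9]='l', prepend. Next row=LF[9]=8
  step 6: row=8, L[8]='a', prepend. Next row=LF[8]=1
  step 7: row=1, L[1]='m', prepend. Next row=LF[1]=10
  step 8: row=10, L[10]='h', prepend. Next row=LF[10]=6
  step 9: row=6, L[6]='s', prepend. Next row=LF[6]=15
  step 10: row=15, L[15]='r', prepend. Next row=LF[15]=14
  step 11: row=14, L[14]='a', prepend. Next row=LF[14]=4
  step 12: row=4, L[4]='m', prepend. Next row=LF[4]=11
  step 13: row=11, L[11]='a', prepend. Next row=LF[11]=2
  step 14: row=2, L[2]='n', prepend. Next row=LF[2]=12
  step 15: row=12, L[12]='a', prepend. Next row=LF[12]=3
  step 16: row=3, L[3]='u', prepend. Next row=LF[3]=16
  step 17: row=16, L[16]='g', prepend. Next row=LF[16]=5
  step 18: row=5, L[5]='i', prepend. Next row=LF[5]=7
Reversed output: iguanamarshmallow$

Answer: iguanamarshmallow$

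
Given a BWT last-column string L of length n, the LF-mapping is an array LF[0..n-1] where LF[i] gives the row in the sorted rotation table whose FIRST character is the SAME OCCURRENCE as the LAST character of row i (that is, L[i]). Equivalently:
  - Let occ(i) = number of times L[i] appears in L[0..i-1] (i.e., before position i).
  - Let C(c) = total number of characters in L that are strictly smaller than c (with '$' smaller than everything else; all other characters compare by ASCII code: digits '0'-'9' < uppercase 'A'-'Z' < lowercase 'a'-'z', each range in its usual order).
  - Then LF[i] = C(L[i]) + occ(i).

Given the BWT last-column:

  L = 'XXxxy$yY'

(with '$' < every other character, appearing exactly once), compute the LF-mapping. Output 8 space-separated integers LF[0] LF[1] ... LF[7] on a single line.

Char counts: '$':1, 'X':2, 'Y':1, 'x':2, 'y':2
C (first-col start): C('$')=0, C('X')=1, C('Y')=3, C('x')=4, C('y')=6
L[0]='X': occ=0, LF[0]=C('X')+0=1+0=1
L[1]='X': occ=1, LF[1]=C('X')+1=1+1=2
L[2]='x': occ=0, LF[2]=C('x')+0=4+0=4
L[3]='x': occ=1, LF[3]=C('x')+1=4+1=5
L[4]='y': occ=0, LF[4]=C('y')+0=6+0=6
L[5]='$': occ=0, LF[5]=C('$')+0=0+0=0
L[6]='y': occ=1, LF[6]=C('y')+1=6+1=7
L[7]='Y': occ=0, LF[7]=C('Y')+0=3+0=3

Answer: 1 2 4 5 6 0 7 3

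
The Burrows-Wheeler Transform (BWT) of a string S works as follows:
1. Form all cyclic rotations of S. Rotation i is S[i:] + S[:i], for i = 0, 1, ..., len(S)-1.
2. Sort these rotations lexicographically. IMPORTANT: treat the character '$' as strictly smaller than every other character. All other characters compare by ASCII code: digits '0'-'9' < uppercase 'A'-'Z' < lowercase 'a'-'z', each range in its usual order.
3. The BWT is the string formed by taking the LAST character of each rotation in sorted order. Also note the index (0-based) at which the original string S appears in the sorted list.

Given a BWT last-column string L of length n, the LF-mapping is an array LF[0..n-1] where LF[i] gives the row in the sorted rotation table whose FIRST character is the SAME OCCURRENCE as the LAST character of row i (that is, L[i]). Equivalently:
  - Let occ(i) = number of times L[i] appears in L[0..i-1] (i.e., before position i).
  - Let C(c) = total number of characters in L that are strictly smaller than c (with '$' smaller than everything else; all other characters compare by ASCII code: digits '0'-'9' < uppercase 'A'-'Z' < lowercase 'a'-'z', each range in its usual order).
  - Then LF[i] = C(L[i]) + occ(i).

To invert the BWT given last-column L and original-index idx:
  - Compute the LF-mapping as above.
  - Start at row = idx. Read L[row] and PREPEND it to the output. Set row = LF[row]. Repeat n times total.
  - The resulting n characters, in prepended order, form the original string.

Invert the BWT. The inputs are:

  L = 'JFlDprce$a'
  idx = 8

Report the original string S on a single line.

Answer: parcelFDJ$

Derivation:
LF mapping: 3 2 7 1 8 9 5 6 0 4
Walk LF starting at row 8, prepending L[row]:
  step 1: row=8, L[8]='$', prepend. Next row=LF[8]=0
  step 2: row=0, L[0]='J', prepend. Next row=LF[0]=3
  step 3: row=3, L[3]='D', prepend. Next row=LF[3]=1
  step 4: row=1, L[1]='F', prepend. Next row=LF[1]=2
  step 5: row=2, L[2]='l', prepend. Next row=LF[2]=7
  step 6: row=7, L[7]='e', prepend. Next row=LF[7]=6
  step 7: row=6, L[6]='c', prepend. Next row=LF[6]=5
  step 8: row=5, L[5]='r', prepend. Next row=LF[5]=9
  step 9: row=9, L[9]='a', prepend. Next row=LF[9]=4
  step 10: row=4, L[4]='p', prepend. Next row=LF[4]=8
Reversed output: parcelFDJ$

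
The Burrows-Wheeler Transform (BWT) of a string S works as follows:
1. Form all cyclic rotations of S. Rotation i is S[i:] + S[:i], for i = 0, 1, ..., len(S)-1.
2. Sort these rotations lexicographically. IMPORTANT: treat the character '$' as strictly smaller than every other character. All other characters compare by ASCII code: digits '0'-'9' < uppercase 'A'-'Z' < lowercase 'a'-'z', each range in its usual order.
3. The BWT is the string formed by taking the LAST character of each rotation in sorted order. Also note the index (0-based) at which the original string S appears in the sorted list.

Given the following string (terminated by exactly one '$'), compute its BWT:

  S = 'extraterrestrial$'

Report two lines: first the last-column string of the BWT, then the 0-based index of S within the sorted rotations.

All 17 rotations (rotation i = S[i:]+S[:i]):
  rot[0] = extraterrestrial$
  rot[1] = xtraterrestrial$e
  rot[2] = traterrestrial$ex
  rot[3] = raterrestrial$ext
  rot[4] = aterrestrial$extr
  rot[5] = terrestrial$extra
  rot[6] = errestrial$extrat
  rot[7] = rrestrial$extrate
  rot[8] = restrial$extrater
  rot[9] = estrial$extraterr
  rot[10] = strial$extraterre
  rot[11] = trial$extraterres
  rot[12] = rial$extraterrest
  rot[13] = ial$extraterrestr
  rot[14] = al$extraterrestri
  rot[15] = l$extraterrestria
  rot[16] = $extraterrestrial
Sorted (with $ < everything):
  sorted[0] = $extraterrestrial  (last char: 'l')
  sorted[1] = al$extraterrestri  (last char: 'i')
  sorted[2] = aterrestrial$extr  (last char: 'r')
  sorted[3] = errestrial$extrat  (last char: 't')
  sorted[4] = estrial$extraterr  (last char: 'r')
  sorted[5] = extraterrestrial$  (last char: '$')
  sorted[6] = ial$extraterrestr  (last char: 'r')
  sorted[7] = l$extraterrestria  (last char: 'a')
  sorted[8] = raterrestrial$ext  (last char: 't')
  sorted[9] = restrial$extrater  (last char: 'r')
  sorted[10] = rial$extraterrest  (last char: 't')
  sorted[11] = rrestrial$extrate  (last char: 'e')
  sorted[12] = strial$extraterre  (last char: 'e')
  sorted[13] = terrestrial$extra  (last char: 'a')
  sorted[14] = traterrestrial$ex  (last char: 'x')
  sorted[15] = trial$extraterres  (last char: 's')
  sorted[16] = xtraterrestrial$e  (last char: 'e')
Last column: lirtr$ratrteeaxse
Original string S is at sorted index 5

Answer: lirtr$ratrteeaxse
5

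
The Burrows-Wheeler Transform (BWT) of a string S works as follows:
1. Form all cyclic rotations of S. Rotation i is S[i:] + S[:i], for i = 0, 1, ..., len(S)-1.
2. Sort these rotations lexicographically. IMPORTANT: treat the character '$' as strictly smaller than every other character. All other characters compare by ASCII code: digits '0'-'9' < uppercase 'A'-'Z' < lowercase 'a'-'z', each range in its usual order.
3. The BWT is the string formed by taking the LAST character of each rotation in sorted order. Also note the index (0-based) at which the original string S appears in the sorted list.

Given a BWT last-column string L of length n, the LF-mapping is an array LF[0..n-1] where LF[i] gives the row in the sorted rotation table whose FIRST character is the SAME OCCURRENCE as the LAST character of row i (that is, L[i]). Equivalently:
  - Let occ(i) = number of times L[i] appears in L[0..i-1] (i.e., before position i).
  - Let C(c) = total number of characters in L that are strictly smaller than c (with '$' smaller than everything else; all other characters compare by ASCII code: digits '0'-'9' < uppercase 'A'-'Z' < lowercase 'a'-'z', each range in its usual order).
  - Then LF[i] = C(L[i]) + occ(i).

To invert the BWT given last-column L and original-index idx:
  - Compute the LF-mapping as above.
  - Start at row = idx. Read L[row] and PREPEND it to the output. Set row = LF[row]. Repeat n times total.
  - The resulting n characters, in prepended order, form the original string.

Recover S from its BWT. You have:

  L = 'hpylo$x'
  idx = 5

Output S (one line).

Answer: xyloph$

Derivation:
LF mapping: 1 4 6 2 3 0 5
Walk LF starting at row 5, prepending L[row]:
  step 1: row=5, L[5]='$', prepend. Next row=LF[5]=0
  step 2: row=0, L[0]='h', prepend. Next row=LF[0]=1
  step 3: row=1, L[1]='p', prepend. Next row=LF[1]=4
  step 4: row=4, L[4]='o', prepend. Next row=LF[4]=3
  step 5: row=3, L[3]='l', prepend. Next row=LF[3]=2
  step 6: row=2, L[2]='y', prepend. Next row=LF[2]=6
  step 7: row=6, L[6]='x', prepend. Next row=LF[6]=5
Reversed output: xyloph$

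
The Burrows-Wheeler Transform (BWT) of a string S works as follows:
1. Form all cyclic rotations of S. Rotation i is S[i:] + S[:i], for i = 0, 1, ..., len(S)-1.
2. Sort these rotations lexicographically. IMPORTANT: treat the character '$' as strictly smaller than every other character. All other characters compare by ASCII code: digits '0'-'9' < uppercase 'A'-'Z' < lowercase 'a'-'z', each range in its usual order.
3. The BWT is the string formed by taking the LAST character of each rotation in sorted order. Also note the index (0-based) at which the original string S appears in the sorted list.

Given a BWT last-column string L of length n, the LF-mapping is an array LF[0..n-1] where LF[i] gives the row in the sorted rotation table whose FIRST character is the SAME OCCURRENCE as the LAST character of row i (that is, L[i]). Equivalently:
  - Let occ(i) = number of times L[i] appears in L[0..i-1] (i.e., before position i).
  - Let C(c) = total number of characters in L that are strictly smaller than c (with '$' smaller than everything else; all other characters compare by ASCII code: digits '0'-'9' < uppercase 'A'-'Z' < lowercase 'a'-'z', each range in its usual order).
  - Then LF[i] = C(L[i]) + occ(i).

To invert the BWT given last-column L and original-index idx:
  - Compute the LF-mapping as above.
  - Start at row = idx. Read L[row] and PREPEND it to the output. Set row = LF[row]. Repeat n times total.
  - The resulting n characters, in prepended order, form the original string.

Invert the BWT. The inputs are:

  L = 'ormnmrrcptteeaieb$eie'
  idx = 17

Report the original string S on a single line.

LF mapping: 14 16 11 13 12 17 18 3 15 19 20 4 5 1 9 6 2 0 7 10 8
Walk LF starting at row 17, prepending L[row]:
  step 1: row=17, L[17]='$', prepend. Next row=LF[17]=0
  step 2: row=0, L[0]='o', prepend. Next row=LF[0]=14
  step 3: row=14, L[14]='i', prepend. Next row=LF[14]=9
  step 4: row=9, L[9]='t', prepend. Next row=LF[9]=19
  step 5: row=19, L[19]='i', prepend. Next row=LF[19]=10
  step 6: row=10, L[10]='t', prepend. Next row=LF[10]=20
  step 7: row=20, L[20]='e', prepend. Next row=LF[20]=8
  step 8: row=8, L[8]='p', prepend. Next row=LF[8]=15
  step 9: row=15, L[15]='e', prepend. Next row=LF[15]=6
  step 10: row=6, L[6]='r', prepend. Next row=LF[6]=18
  step 11: row=18, L[18]='e', prepend. Next row=LF[18]=7
  step 12: row=7, L[7]='c', prepend. Next row=LF[7]=3
  step 13: row=3, L[3]='n', prepend. Next row=LF[3]=13
  step 14: row=13, L[13]='a', prepend. Next row=LF[13]=1
  step 15: row=1, L[1]='r', prepend. Next row=LF[1]=16
  step 16: row=16, L[16]='b', prepend. Next row=LF[16]=2
  step 17: row=2, L[2]='m', prepend. Next row=LF[2]=11
  step 18: row=11, L[11]='e', prepend. Next row=LF[11]=4
  step 19: row=4, L[4]='m', prepend. Next row=LF[4]=12
  step 20: row=12, L[12]='e', prepend. Next row=LF[12]=5
  step 21: row=5, L[5]='r', prepend. Next row=LF[5]=17
Reversed output: remembrancerepetitio$

Answer: remembrancerepetitio$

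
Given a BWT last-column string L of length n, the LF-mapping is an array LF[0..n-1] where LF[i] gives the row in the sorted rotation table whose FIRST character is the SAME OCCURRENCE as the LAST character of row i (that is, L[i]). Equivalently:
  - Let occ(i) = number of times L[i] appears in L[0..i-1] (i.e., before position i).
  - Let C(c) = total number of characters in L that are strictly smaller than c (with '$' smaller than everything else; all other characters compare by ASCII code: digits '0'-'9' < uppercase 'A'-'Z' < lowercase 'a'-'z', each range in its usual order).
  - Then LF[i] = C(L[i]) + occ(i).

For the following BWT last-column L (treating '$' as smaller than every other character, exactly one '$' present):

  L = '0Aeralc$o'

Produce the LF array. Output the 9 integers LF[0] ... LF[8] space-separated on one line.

Char counts: '$':1, '0':1, 'A':1, 'a':1, 'c':1, 'e':1, 'l':1, 'o':1, 'r':1
C (first-col start): C('$')=0, C('0')=1, C('A')=2, C('a')=3, C('c')=4, C('e')=5, C('l')=6, C('o')=7, C('r')=8
L[0]='0': occ=0, LF[0]=C('0')+0=1+0=1
L[1]='A': occ=0, LF[1]=C('A')+0=2+0=2
L[2]='e': occ=0, LF[2]=C('e')+0=5+0=5
L[3]='r': occ=0, LF[3]=C('r')+0=8+0=8
L[4]='a': occ=0, LF[4]=C('a')+0=3+0=3
L[5]='l': occ=0, LF[5]=C('l')+0=6+0=6
L[6]='c': occ=0, LF[6]=C('c')+0=4+0=4
L[7]='$': occ=0, LF[7]=C('$')+0=0+0=0
L[8]='o': occ=0, LF[8]=C('o')+0=7+0=7

Answer: 1 2 5 8 3 6 4 0 7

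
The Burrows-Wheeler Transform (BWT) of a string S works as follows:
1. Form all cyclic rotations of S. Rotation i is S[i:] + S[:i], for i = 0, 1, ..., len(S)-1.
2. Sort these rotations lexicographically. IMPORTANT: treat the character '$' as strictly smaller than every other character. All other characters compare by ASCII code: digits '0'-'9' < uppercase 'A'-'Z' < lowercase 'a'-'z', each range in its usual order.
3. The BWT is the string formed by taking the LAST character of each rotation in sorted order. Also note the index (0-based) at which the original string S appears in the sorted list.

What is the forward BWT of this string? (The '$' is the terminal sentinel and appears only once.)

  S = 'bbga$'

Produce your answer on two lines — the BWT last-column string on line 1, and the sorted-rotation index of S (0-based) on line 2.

Answer: ag$bb
2

Derivation:
All 5 rotations (rotation i = S[i:]+S[:i]):
  rot[0] = bbga$
  rot[1] = bga$b
  rot[2] = ga$bb
  rot[3] = a$bbg
  rot[4] = $bbga
Sorted (with $ < everything):
  sorted[0] = $bbga  (last char: 'a')
  sorted[1] = a$bbg  (last char: 'g')
  sorted[2] = bbga$  (last char: '$')
  sorted[3] = bga$b  (last char: 'b')
  sorted[4] = ga$bb  (last char: 'b')
Last column: ag$bb
Original string S is at sorted index 2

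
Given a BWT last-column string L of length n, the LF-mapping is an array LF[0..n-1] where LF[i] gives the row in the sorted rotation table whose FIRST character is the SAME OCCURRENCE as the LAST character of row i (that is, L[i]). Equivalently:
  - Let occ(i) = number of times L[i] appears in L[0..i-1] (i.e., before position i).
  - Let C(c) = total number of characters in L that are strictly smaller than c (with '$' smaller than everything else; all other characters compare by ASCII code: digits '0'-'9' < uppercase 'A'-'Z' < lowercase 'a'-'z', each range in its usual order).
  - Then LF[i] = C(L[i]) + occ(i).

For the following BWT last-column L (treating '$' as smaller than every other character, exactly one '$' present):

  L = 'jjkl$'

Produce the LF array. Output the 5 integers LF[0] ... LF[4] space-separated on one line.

Answer: 1 2 3 4 0

Derivation:
Char counts: '$':1, 'j':2, 'k':1, 'l':1
C (first-col start): C('$')=0, C('j')=1, C('k')=3, C('l')=4
L[0]='j': occ=0, LF[0]=C('j')+0=1+0=1
L[1]='j': occ=1, LF[1]=C('j')+1=1+1=2
L[2]='k': occ=0, LF[2]=C('k')+0=3+0=3
L[3]='l': occ=0, LF[3]=C('l')+0=4+0=4
L[4]='$': occ=0, LF[4]=C('$')+0=0+0=0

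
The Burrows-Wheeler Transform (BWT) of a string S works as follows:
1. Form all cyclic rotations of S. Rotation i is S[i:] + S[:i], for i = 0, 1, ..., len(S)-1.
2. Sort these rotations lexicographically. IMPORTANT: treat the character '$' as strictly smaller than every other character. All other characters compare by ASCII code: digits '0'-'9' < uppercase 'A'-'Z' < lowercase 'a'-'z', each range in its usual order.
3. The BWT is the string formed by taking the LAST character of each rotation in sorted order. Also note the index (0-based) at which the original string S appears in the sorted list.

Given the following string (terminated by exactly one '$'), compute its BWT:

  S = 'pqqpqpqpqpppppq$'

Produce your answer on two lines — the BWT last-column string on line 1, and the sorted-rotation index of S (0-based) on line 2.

Answer: qqppppqqq$ppppqp
9

Derivation:
All 16 rotations (rotation i = S[i:]+S[:i]):
  rot[0] = pqqpqpqpqpppppq$
  rot[1] = qqpqpqpqpppppq$p
  rot[2] = qpqpqpqpppppq$pq
  rot[3] = pqpqpqpppppq$pqq
  rot[4] = qpqpqpppppq$pqqp
  rot[5] = pqpqpppppq$pqqpq
  rot[6] = qpqpppppq$pqqpqp
  rot[7] = pqpppppq$pqqpqpq
  rot[8] = qpppppq$pqqpqpqp
  rot[9] = pppppq$pqqpqpqpq
  rot[10] = ppppq$pqqpqpqpqp
  rot[11] = pppq$pqqpqpqpqpp
  rot[12] = ppq$pqqpqpqpqppp
  rot[13] = pq$pqqpqpqpqpppp
  rot[14] = q$pqqpqpqpqppppp
  rot[15] = $pqqpqpqpqpppppq
Sorted (with $ < everything):
  sorted[0] = $pqqpqpqpqpppppq  (last char: 'q')
  sorted[1] = pppppq$pqqpqpqpq  (last char: 'q')
  sorted[2] = ppppq$pqqpqpqpqp  (last char: 'p')
  sorted[3] = pppq$pqqpqpqpqpp  (last char: 'p')
  sorted[4] = ppq$pqqpqpqpqppp  (last char: 'p')
  sorted[5] = pq$pqqpqpqpqpppp  (last char: 'p')
  sorted[6] = pqpppppq$pqqpqpq  (last char: 'q')
  sorted[7] = pqpqpppppq$pqqpq  (last char: 'q')
  sorted[8] = pqpqpqpppppq$pqq  (last char: 'q')
  sorted[9] = pqqpqpqpqpppppq$  (last char: '$')
  sorted[10] = q$pqqpqpqpqppppp  (last char: 'p')
  sorted[11] = qpppppq$pqqpqpqp  (last char: 'p')
  sorted[12] = qpqpppppq$pqqpqp  (last char: 'p')
  sorted[13] = qpqpqpppppq$pqqp  (last char: 'p')
  sorted[14] = qpqpqpqpppppq$pq  (last char: 'q')
  sorted[15] = qqpqpqpqpppppq$p  (last char: 'p')
Last column: qqppppqqq$ppppqp
Original string S is at sorted index 9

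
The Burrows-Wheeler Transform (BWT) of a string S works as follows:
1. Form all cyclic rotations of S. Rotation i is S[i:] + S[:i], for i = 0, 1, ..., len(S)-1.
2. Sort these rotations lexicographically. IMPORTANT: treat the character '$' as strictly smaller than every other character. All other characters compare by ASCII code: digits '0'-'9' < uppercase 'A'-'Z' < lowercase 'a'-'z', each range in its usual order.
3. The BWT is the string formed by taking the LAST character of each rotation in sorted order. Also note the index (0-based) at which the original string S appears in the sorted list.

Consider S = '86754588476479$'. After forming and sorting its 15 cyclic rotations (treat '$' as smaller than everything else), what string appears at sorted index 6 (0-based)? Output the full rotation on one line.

Answer: 6479$8675458847

Derivation:
All 15 rotations (rotation i = S[i:]+S[:i]):
  rot[0] = 86754588476479$
  rot[1] = 6754588476479$8
  rot[2] = 754588476479$86
  rot[3] = 54588476479$867
  rot[4] = 4588476479$8675
  rot[5] = 588476479$86754
  rot[6] = 88476479$867545
  rot[7] = 8476479$8675458
  rot[8] = 476479$86754588
  rot[9] = 76479$867545884
  rot[10] = 6479$8675458847
  rot[11] = 479$86754588476
  rot[12] = 79$867545884764
  rot[13] = 9$8675458847647
  rot[14] = $86754588476479
Sorted (with $ < everything):
  sorted[0] = $86754588476479
  sorted[1] = 4588476479$8675
  sorted[2] = 476479$86754588
  sorted[3] = 479$86754588476
  sorted[4] = 54588476479$867
  sorted[5] = 588476479$86754
  sorted[6] = 6479$8675458847
  sorted[7] = 6754588476479$8
  sorted[8] = 754588476479$86
  sorted[9] = 76479$867545884
  sorted[10] = 79$867545884764
  sorted[11] = 8476479$8675458
  sorted[12] = 86754588476479$
  sorted[13] = 88476479$867545
  sorted[14] = 9$8675458847647
sorted[6] = 6479$8675458847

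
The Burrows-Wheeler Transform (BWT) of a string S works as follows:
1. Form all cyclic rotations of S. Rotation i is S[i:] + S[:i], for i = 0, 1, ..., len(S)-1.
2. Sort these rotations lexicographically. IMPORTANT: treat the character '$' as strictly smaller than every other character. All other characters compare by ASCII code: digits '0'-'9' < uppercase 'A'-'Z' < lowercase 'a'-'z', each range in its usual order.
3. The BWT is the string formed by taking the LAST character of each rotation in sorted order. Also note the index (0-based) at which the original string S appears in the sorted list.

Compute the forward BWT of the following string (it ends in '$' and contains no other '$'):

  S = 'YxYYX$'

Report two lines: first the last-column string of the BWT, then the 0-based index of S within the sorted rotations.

All 6 rotations (rotation i = S[i:]+S[:i]):
  rot[0] = YxYYX$
  rot[1] = xYYX$Y
  rot[2] = YYX$Yx
  rot[3] = YX$YxY
  rot[4] = X$YxYY
  rot[5] = $YxYYX
Sorted (with $ < everything):
  sorted[0] = $YxYYX  (last char: 'X')
  sorted[1] = X$YxYY  (last char: 'Y')
  sorted[2] = YX$YxY  (last char: 'Y')
  sorted[3] = YYX$Yx  (last char: 'x')
  sorted[4] = YxYYX$  (last char: '$')
  sorted[5] = xYYX$Y  (last char: 'Y')
Last column: XYYx$Y
Original string S is at sorted index 4

Answer: XYYx$Y
4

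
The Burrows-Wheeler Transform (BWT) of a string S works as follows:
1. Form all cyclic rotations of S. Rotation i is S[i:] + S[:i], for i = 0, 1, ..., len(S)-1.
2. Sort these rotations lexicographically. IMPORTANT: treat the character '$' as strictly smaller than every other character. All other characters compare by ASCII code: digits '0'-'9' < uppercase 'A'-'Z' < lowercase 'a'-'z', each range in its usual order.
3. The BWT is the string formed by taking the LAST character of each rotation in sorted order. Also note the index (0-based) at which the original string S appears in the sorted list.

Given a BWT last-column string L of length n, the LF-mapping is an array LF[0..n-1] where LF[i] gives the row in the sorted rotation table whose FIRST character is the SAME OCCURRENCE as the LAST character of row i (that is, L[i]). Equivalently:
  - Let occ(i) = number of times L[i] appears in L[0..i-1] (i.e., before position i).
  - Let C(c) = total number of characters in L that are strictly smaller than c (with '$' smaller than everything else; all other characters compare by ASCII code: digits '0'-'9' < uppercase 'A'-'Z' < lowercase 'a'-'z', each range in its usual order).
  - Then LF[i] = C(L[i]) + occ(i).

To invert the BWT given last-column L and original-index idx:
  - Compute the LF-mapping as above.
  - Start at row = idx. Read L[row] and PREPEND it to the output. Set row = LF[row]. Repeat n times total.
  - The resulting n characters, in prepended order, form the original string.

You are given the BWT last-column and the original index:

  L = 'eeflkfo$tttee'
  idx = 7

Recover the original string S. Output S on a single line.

LF mapping: 1 2 5 8 7 6 9 0 10 11 12 3 4
Walk LF starting at row 7, prepending L[row]:
  step 1: row=7, L[7]='$', prepend. Next row=LF[7]=0
  step 2: row=0, L[0]='e', prepend. Next row=LF[0]=1
  step 3: row=1, L[1]='e', prepend. Next row=LF[1]=2
  step 4: row=2, L[2]='f', prepend. Next row=LF[2]=5
  step 5: row=5, L[5]='f', prepend. Next row=LF[5]=6
  step 6: row=6, L[6]='o', prepend. Next row=LF[6]=9
  step 7: row=9, L[9]='t', prepend. Next row=LF[9]=11
  step 8: row=11, L[11]='e', prepend. Next row=LF[11]=3
  step 9: row=3, L[3]='l', prepend. Next row=LF[3]=8
  step 10: row=8, L[8]='t', prepend. Next row=LF[8]=10
  step 11: row=10, L[10]='t', prepend. Next row=LF[10]=12
  step 12: row=12, L[12]='e', prepend. Next row=LF[12]=4
  step 13: row=4, L[4]='k', prepend. Next row=LF[4]=7
Reversed output: kettletoffee$

Answer: kettletoffee$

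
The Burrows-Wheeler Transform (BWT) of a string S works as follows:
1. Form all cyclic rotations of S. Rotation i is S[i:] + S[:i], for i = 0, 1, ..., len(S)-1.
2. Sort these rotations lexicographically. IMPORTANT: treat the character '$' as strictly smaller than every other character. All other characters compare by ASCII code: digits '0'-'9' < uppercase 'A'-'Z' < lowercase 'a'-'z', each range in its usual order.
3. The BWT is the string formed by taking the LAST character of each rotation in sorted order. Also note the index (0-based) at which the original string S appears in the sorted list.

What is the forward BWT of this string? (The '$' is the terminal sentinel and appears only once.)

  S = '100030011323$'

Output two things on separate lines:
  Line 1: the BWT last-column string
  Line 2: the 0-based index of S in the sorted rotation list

All 13 rotations (rotation i = S[i:]+S[:i]):
  rot[0] = 100030011323$
  rot[1] = 00030011323$1
  rot[2] = 0030011323$10
  rot[3] = 030011323$100
  rot[4] = 30011323$1000
  rot[5] = 0011323$10003
  rot[6] = 011323$100030
  rot[7] = 11323$1000300
  rot[8] = 1323$10003001
  rot[9] = 323$100030011
  rot[10] = 23$1000300113
  rot[11] = 3$10003001132
  rot[12] = $100030011323
Sorted (with $ < everything):
  sorted[0] = $100030011323  (last char: '3')
  sorted[1] = 00030011323$1  (last char: '1')
  sorted[2] = 0011323$10003  (last char: '3')
  sorted[3] = 0030011323$10  (last char: '0')
  sorted[4] = 011323$100030  (last char: '0')
  sorted[5] = 030011323$100  (last char: '0')
  sorted[6] = 100030011323$  (last char: '$')
  sorted[7] = 11323$1000300  (last char: '0')
  sorted[8] = 1323$10003001  (last char: '1')
  sorted[9] = 23$1000300113  (last char: '3')
  sorted[10] = 3$10003001132  (last char: '2')
  sorted[11] = 30011323$1000  (last char: '0')
  sorted[12] = 323$100030011  (last char: '1')
Last column: 313000$013201
Original string S is at sorted index 6

Answer: 313000$013201
6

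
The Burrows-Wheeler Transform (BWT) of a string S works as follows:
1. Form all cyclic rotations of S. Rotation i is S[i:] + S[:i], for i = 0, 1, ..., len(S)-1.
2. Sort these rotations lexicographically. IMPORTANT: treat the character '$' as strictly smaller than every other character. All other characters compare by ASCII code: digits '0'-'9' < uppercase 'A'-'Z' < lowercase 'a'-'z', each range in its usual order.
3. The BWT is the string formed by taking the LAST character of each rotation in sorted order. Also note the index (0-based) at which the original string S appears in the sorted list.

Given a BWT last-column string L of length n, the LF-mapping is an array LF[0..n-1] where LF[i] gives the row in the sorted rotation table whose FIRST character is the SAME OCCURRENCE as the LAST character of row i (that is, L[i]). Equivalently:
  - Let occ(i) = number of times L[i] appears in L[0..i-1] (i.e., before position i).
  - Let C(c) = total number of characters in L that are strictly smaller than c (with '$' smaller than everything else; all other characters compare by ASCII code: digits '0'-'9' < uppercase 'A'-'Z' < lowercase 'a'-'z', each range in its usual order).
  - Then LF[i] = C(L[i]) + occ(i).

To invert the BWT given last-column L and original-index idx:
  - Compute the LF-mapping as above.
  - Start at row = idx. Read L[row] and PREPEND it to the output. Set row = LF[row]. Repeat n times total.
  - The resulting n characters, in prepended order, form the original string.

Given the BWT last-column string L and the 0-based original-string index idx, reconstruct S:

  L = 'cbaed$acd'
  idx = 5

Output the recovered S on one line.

LF mapping: 4 3 1 8 6 0 2 5 7
Walk LF starting at row 5, prepending L[row]:
  step 1: row=5, L[5]='$', prepend. Next row=LF[5]=0
  step 2: row=0, L[0]='c', prepend. Next row=LF[0]=4
  step 3: row=4, L[4]='d', prepend. Next row=LF[4]=6
  step 4: row=6, L[6]='a', prepend. Next row=LF[6]=2
  step 5: row=2, L[2]='a', prepend. Next row=LF[2]=1
  step 6: row=1, L[1]='b', prepend. Next row=LF[1]=3
  step 7: row=3, L[3]='e', prepend. Next row=LF[3]=8
  step 8: row=8, L[8]='d', prepend. Next row=LF[8]=7
  step 9: row=7, L[7]='c', prepend. Next row=LF[7]=5
Reversed output: cdebaadc$

Answer: cdebaadc$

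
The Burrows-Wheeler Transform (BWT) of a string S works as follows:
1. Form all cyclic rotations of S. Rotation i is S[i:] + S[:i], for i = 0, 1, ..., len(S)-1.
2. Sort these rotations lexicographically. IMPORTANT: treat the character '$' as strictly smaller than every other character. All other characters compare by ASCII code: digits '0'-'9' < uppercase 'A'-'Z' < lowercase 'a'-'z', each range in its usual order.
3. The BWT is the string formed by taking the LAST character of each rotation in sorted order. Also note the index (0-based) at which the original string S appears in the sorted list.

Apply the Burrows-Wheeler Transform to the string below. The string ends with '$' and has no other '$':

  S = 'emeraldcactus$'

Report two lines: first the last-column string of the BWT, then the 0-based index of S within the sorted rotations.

All 14 rotations (rotation i = S[i:]+S[:i]):
  rot[0] = emeraldcactus$
  rot[1] = meraldcactus$e
  rot[2] = eraldcactus$em
  rot[3] = raldcactus$eme
  rot[4] = aldcactus$emer
  rot[5] = ldcactus$emera
  rot[6] = dcactus$emeral
  rot[7] = cactus$emerald
  rot[8] = actus$emeraldc
  rot[9] = ctus$emeraldca
  rot[10] = tus$emeraldcac
  rot[11] = us$emeraldcact
  rot[12] = s$emeraldcactu
  rot[13] = $emeraldcactus
Sorted (with $ < everything):
  sorted[0] = $emeraldcactus  (last char: 's')
  sorted[1] = actus$emeraldc  (last char: 'c')
  sorted[2] = aldcactus$emer  (last char: 'r')
  sorted[3] = cactus$emerald  (last char: 'd')
  sorted[4] = ctus$emeraldca  (last char: 'a')
  sorted[5] = dcactus$emeral  (last char: 'l')
  sorted[6] = emeraldcactus$  (last char: '$')
  sorted[7] = eraldcactus$em  (last char: 'm')
  sorted[8] = ldcactus$emera  (last char: 'a')
  sorted[9] = meraldcactus$e  (last char: 'e')
  sorted[10] = raldcactus$eme  (last char: 'e')
  sorted[11] = s$emeraldcactu  (last char: 'u')
  sorted[12] = tus$emeraldcac  (last char: 'c')
  sorted[13] = us$emeraldcact  (last char: 't')
Last column: scrdal$maeeuct
Original string S is at sorted index 6

Answer: scrdal$maeeuct
6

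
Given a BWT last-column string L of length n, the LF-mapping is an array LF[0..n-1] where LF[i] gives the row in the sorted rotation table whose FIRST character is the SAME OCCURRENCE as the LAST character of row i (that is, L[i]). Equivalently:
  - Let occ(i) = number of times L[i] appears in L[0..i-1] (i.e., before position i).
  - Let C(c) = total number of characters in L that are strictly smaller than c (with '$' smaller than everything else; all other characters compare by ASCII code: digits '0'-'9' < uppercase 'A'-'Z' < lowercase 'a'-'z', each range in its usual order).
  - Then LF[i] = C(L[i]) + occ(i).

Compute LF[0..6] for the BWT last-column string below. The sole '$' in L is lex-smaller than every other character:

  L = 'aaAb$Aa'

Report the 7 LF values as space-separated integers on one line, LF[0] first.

Answer: 3 4 1 6 0 2 5

Derivation:
Char counts: '$':1, 'A':2, 'a':3, 'b':1
C (first-col start): C('$')=0, C('A')=1, C('a')=3, C('b')=6
L[0]='a': occ=0, LF[0]=C('a')+0=3+0=3
L[1]='a': occ=1, LF[1]=C('a')+1=3+1=4
L[2]='A': occ=0, LF[2]=C('A')+0=1+0=1
L[3]='b': occ=0, LF[3]=C('b')+0=6+0=6
L[4]='$': occ=0, LF[4]=C('$')+0=0+0=0
L[5]='A': occ=1, LF[5]=C('A')+1=1+1=2
L[6]='a': occ=2, LF[6]=C('a')+2=3+2=5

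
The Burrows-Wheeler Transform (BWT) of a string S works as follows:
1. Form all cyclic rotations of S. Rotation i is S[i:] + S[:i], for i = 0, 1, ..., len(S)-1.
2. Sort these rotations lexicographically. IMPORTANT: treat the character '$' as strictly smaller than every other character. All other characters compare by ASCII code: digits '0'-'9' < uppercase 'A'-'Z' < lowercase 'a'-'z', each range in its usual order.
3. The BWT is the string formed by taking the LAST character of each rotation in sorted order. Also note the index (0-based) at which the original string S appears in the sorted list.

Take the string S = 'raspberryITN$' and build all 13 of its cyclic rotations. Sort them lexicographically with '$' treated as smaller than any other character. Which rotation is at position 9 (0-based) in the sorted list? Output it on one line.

All 13 rotations (rotation i = S[i:]+S[:i]):
  rot[0] = raspberryITN$
  rot[1] = aspberryITN$r
  rot[2] = spberryITN$ra
  rot[3] = pberryITN$ras
  rot[4] = berryITN$rasp
  rot[5] = erryITN$raspb
  rot[6] = rryITN$raspbe
  rot[7] = ryITN$raspber
  rot[8] = yITN$raspberr
  rot[9] = ITN$raspberry
  rot[10] = TN$raspberryI
  rot[11] = N$raspberryIT
  rot[12] = $raspberryITN
Sorted (with $ < everything):
  sorted[0] = $raspberryITN
  sorted[1] = ITN$raspberry
  sorted[2] = N$raspberryIT
  sorted[3] = TN$raspberryI
  sorted[4] = aspberryITN$r
  sorted[5] = berryITN$rasp
  sorted[6] = erryITN$raspb
  sorted[7] = pberryITN$ras
  sorted[8] = raspberryITN$
  sorted[9] = rryITN$raspbe
  sorted[10] = ryITN$raspber
  sorted[11] = spberryITN$ra
  sorted[12] = yITN$raspberr
sorted[9] = rryITN$raspbe

Answer: rryITN$raspbe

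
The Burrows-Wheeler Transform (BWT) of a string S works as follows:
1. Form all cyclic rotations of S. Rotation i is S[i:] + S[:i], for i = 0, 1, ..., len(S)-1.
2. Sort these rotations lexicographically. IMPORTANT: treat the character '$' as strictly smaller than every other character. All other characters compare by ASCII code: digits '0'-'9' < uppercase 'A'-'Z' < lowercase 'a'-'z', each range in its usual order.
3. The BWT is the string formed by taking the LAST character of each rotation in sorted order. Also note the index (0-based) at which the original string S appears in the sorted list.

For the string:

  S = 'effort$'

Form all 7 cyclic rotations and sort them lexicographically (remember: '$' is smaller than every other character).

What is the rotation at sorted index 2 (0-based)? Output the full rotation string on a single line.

All 7 rotations (rotation i = S[i:]+S[:i]):
  rot[0] = effort$
  rot[1] = ffort$e
  rot[2] = fort$ef
  rot[3] = ort$eff
  rot[4] = rt$effo
  rot[5] = t$effor
  rot[6] = $effort
Sorted (with $ < everything):
  sorted[0] = $effort
  sorted[1] = effort$
  sorted[2] = ffort$e
  sorted[3] = fort$ef
  sorted[4] = ort$eff
  sorted[5] = rt$effo
  sorted[6] = t$effor
sorted[2] = ffort$e

Answer: ffort$e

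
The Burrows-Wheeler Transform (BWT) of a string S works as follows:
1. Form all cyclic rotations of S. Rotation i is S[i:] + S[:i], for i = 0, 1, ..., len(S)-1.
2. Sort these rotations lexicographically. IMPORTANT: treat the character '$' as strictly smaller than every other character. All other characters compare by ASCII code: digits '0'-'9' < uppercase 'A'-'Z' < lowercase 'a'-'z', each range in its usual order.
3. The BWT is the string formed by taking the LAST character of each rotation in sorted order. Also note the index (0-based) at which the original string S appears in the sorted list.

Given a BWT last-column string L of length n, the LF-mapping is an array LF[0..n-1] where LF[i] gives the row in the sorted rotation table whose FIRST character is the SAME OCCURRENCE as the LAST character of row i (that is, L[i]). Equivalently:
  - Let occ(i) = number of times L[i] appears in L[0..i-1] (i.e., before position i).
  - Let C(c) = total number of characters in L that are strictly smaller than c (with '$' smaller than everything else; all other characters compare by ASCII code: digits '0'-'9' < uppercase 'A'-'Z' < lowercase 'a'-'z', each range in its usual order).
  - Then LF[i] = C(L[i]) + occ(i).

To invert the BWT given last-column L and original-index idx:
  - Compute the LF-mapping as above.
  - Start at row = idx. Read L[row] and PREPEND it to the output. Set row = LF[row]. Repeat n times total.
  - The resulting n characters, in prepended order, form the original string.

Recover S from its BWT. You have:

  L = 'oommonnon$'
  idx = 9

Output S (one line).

LF mapping: 6 7 1 2 8 3 4 9 5 0
Walk LF starting at row 9, prepending L[row]:
  step 1: row=9, L[9]='$', prepend. Next row=LF[9]=0
  step 2: row=0, L[0]='o', prepend. Next row=LF[0]=6
  step 3: row=6, L[6]='n', prepend. Next row=LF[6]=4
  step 4: row=4, L[4]='o', prepend. Next row=LF[4]=8
  step 5: row=8, L[8]='n', prepend. Next row=LF[8]=5
  step 6: row=5, L[5]='n', prepend. Next row=LF[5]=3
  step 7: row=3, L[3]='m', prepend. Next row=LF[3]=2
  step 8: row=2, L[2]='m', prepend. Next row=LF[2]=1
  step 9: row=1, L[1]='o', prepend. Next row=LF[1]=7
  step 10: row=7, L[7]='o', prepend. Next row=LF[7]=9
Reversed output: oommnnono$

Answer: oommnnono$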